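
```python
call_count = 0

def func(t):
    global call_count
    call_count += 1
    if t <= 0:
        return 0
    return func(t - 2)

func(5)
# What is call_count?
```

Linear recursion stepping by 2: 4 calls from t=5 down to ≤0.

Answer: 4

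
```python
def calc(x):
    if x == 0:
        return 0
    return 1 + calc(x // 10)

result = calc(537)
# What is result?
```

Count of digits of 537: 3

Answer: 3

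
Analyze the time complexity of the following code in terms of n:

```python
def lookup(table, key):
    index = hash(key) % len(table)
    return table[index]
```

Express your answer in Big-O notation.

This is Hash table lookup (average case). Time complexity: O(1).

Answer: O(1)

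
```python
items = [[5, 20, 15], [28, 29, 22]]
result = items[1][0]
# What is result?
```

Trace:
`items = [[5, 20, 15], [28, 29, 22]]` → items = [[5, 20, 15], [28, 29, 22]]
`result = items[1][0]` → result = 28
So result = 28

Answer: 28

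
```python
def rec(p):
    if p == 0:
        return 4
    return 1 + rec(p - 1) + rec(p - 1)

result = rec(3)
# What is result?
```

rec(p) = 1 + 2·rec(p-1), rec(0)=4. Closed form: (4+1)·2^3 - 1 = 39.

Answer: 39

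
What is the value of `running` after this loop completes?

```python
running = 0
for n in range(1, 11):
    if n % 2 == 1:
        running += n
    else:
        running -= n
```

Add odd, subtract even
`running` takes the values: 0 → 1 → -1 → 2 → -2 → 3 → -3 → 4 → -4 → 5 → -5

Answer: -5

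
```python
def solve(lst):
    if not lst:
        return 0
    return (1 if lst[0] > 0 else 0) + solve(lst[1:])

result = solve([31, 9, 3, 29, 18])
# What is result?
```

Count of positive elements in [31, 9, 3, 29, 18] = 5

Answer: 5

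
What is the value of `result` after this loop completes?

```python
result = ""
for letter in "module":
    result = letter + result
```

Reverse 'module'
`result` takes the values: "" → "m" → "om" → "dom" → "udom" → "ludom" → "eludom"

Answer: "eludom"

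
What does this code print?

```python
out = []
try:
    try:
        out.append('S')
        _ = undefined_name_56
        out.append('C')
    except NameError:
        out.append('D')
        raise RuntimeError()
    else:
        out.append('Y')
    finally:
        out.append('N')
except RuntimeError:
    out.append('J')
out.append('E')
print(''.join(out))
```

Execution trace: 'S' (inner try body) → 'D' (inner except NameError) → 'N' (inner finally) → 'J' (outer except RuntimeError) → 'E' (after the try/except). Output: SDNJE

Answer: SDNJE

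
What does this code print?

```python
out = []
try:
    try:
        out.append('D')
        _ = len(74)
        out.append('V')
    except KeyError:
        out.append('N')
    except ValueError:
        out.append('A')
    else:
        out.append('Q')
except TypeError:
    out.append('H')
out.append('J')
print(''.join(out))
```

Execution trace: 'D' (try body) → 'H' (outer except TypeError) → 'J' (after the try/except). Output: DHJ

Answer: DHJ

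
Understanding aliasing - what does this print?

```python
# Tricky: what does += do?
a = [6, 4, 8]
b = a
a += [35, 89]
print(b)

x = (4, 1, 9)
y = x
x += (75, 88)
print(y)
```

Key concept: += behavior differs for mutable vs immutable.
Step by step:
`a = [6, 4, 8]` → a = [6, 4, 8]
`b = a` → b = [6, 4, 8] (same object as a)
`a += [35, 89]` → a = [6, 4, 8, 35, 89] (same object as b); b = [6, 4, 8, 35, 89] (same object as a)
`print(b)` → prints [6, 4, 8, 35, 89]
`x = (4, 1, 9)` → x = (4, 1, 9)
`y = x` → y = (4, 1, 9)
`x += (75, 88)` → x = (4, 1, 9, 75, 88)
`print(y)` → prints (4, 1, 9)

Answer:
[6, 4, 8, 35, 89]
(4, 1, 9)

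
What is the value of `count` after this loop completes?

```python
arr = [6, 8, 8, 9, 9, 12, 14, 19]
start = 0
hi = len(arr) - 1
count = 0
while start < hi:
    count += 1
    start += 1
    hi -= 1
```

Iterations until pointers meet (list length 8)
`count` takes the values: 0 → 1 → 2 → 3 → 4

Answer: 4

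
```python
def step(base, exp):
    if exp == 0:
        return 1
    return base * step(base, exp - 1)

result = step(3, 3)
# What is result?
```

step(3, 3) = 3 * 3 * 3 = 27

Answer: 27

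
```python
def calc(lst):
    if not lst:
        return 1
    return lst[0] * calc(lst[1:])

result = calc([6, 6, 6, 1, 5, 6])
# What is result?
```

Product over [6, 6, 6, 1, 5, 6] = 6 * 6 * 6 * 1 * 5 * 6 = 6480

Answer: 6480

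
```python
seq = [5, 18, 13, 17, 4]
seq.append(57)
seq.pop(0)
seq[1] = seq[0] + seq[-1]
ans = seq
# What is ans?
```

Trace:
`seq = [5, 18, 13, 17, 4]` → seq = [5, 18, 13, 17, 4]
`seq.append(57)` → seq = [5, 18, 13, 17, 4, 57]
`seq.pop(0)` → seq = [18, 13, 17, 4, 57]
`seq[1] = seq[0] + seq[-1]` → seq = [18, 75, 17, 4, 57]
`ans = seq` → ans = [18, 75, 17, 4, 57]
So ans = [18, 75, 17, 4, 57]

Answer: [18, 75, 17, 4, 57]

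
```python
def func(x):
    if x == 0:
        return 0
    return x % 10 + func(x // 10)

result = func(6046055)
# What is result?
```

Sum of digits of 6046055: 5 + 5 + 0 + 6 + 4 + 0 + 6 = 26

Answer: 26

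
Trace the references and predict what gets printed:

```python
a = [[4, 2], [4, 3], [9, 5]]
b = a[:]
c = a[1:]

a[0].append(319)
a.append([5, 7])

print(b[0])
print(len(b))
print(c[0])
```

Key concept: slice with nested mutation.
Step by step:
`a = [[4, 2], [4, 3], [9, 5]]` → a = [[4, 2], [4, 3], [9, 5]]
`b = a[:]` → b = [[4, 2], [4, 3], [9, 5]]
`c = a[1:]` → c = [[4, 3], [9, 5]]
`a[0].append(319)` → a = [[4, 2, 319], [4, 3], [9, 5]]; b = [[4, 2, 319], [4, 3], [9, 5]]
`a.append([5, 7])` → a = [[4, 2, 319], [4, 3], [9, 5], [5, 7]]
`print(b[0])` → prints [4, 2, 319]
`print(len(b))` → prints 3
`print(c[0])` → prints [4, 3]

Answer:
[4, 2, 319]
3
[4, 3]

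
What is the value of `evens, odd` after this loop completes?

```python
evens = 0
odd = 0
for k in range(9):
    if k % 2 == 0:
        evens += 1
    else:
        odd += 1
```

Count evens and odds in range(9)
`evens, odd` takes the values: (0, 0) → (1, 0) → (1, 1) → (2, 1) → (2, 2) → (3, 2) → (3, 3) → (4, 3) → (4, 4) → (5, 4)

Answer: 5, 4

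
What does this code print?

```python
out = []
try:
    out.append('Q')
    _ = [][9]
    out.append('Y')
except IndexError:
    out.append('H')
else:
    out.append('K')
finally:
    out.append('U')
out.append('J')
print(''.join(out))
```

Execution trace: 'Q' (try body) → 'H' (except IndexError) → 'U' (finally) → 'J' (after the try/except). Output: QHUJ

Answer: QHUJ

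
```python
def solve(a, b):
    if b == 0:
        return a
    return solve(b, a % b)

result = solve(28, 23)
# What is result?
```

solve(28, 23) -> solve(23, 5) -> solve(5, 3) -> solve(3, 2) -> solve(2, 1) -> solve(1, 0) -> 1

Answer: 1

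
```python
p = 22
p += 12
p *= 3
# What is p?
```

Trace:
`p = 22` → p = 22
`p += 12` → p = 34
`p *= 3` → p = 102
So p = 102

Answer: 102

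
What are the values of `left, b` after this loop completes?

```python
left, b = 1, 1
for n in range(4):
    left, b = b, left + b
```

Fibonacci: after 4 iterations
`left, b` takes the values: (1, 1) → (1, 2) → (2, 3) → (3, 5) → (5, 8)

Answer: 5, 8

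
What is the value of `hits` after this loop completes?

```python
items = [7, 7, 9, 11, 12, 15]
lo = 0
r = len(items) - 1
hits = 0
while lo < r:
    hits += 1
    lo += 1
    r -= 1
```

Iterations until pointers meet (list length 6)
`hits` takes the values: 0 → 1 → 2 → 3

Answer: 3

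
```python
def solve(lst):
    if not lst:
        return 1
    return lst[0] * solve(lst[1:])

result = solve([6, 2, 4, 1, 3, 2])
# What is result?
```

Product over [6, 2, 4, 1, 3, 2] = 6 * 2 * 4 * 1 * 3 * 2 = 288

Answer: 288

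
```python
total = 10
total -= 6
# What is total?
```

Trace:
`total = 10` → total = 10
`total -= 6` → total = 4
So total = 4

Answer: 4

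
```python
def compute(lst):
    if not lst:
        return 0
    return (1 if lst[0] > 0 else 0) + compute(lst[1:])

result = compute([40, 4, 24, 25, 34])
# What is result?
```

Count of positive elements in [40, 4, 24, 25, 34] = 5

Answer: 5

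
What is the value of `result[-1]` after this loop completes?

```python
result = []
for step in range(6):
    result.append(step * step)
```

Last element of squares 0 to 5
`result` takes the values: [] → [0] → [0, 1] → [0, 1, 4] → [0, 1, 4, 9] → [0, 1, 4, 9, 16] → [0, 1, 4, 9, 16, 25]
So `result[-1]` = 25

Answer: 25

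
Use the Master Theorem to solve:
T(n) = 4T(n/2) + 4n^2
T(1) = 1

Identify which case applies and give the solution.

a=4, b=2, f(n)=4n^2. log_2(4) = 2. Since c=2 = 2, Case 2 applies: T(n) = Θ(n^log_b(a) · log n) = O(n^2 log n).

Answer: O(n^2 log n) - Case 2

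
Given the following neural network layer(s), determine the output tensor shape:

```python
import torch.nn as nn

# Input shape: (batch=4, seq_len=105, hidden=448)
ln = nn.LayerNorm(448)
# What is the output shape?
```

Input: (4, 105, 448) -> Output: (4, 105, 448)

Answer: (4, 105, 448)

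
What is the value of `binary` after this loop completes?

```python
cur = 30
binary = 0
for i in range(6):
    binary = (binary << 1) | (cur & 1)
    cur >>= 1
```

Reverse lowest 6 bits of 30
`binary` takes the values: 0 → 1 → 3 → 7 → 15 → 30

Answer: 30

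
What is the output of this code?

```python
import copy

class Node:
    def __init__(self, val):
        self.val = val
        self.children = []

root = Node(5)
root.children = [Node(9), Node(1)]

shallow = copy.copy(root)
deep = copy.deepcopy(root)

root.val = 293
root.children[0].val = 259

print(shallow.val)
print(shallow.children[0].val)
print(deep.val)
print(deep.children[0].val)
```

Key concept: deep copy with custom objects.
Step by step:
`root = Node(5)` → root = Node(val=5, children=[])
`root.children = [Node(9), Node(1)]` → root = Node(val=5, children=[Node(val=9, children=[]), Node(val=1, children=[])])
`shallow = copy.copy(root)` → shallow = Node(val=5, children=[Node(val=9, children=[]), Node(val=1, children=[])])
`deep = copy.deepcopy(root)` → deep = Node(val=5, children=[Node(val=9, children=[]), Node(val=1, children=[])])
`root.val = 293` → root = Node(val=293, children=[Node(val=9, children=[]), Node(val=1, children=[])])
`root.children[0].val = 259` → root = Node(val=293, children=[Node(val=259, children=[]), Node(val=1, children=[])]); shallow = Node(val=5, children=[Node(val=259, children=[]), Node(val=1, children=[])])
`print(shallow.val)` → prints 5
`print(shallow.children[0].val)` → prints 259
`print(deep.val)` → prints 5
`print(deep.children[0].val)` → prints 9

Answer:
5
259
5
9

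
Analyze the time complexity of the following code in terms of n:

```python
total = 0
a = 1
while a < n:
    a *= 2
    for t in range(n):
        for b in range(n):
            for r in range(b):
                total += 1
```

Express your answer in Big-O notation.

Each loop level contributes: log n × n × n × n. Multiplying the contributions gives O(n^3 log n).

Answer: O(n^3 log n)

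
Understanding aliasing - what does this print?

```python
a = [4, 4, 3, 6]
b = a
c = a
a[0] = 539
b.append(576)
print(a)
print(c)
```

Key concept: multiple aliases.
Step by step:
`a = [4, 4, 3, 6]` → a = [4, 4, 3, 6]
`b = a` → b = [4, 4, 3, 6] (same object as a)
`c = a` → c = [4, 4, 3, 6] (same object as a, b)
`a[0] = 539` → a = [539, 4, 3, 6] (same object as b, c); b = [539, 4, 3, 6] (same object as a, c); c = [539, 4, 3, 6] (same object as a, b)
`b.append(576)` → a = [539, 4, 3, 6, 576] (same object as b, c); b = [539, 4, 3, 6, 576] (same object as a, c); c = [539, 4, 3, 6, 576] (same object as a, b)
`print(a)` → prints [539, 4, 3, 6, 576]
`print(c)` → prints [539, 4, 3, 6, 576]

Answer:
[539, 4, 3, 6, 576]
[539, 4, 3, 6, 576]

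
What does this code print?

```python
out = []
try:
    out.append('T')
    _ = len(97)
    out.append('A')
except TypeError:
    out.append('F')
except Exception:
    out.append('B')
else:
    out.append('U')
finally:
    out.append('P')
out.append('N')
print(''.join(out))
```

Execution trace: 'T' (try body) → 'F' (except TypeError) → 'P' (finally) → 'N' (after the try/except). Output: TFPN

Answer: TFPN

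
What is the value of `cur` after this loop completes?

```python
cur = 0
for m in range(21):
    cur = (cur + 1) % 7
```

Increment mod 7, 21 times = 0
`cur` takes the values: 0 → 1 → 2 → 3 → 4 → 5 → 6 → 0 → 1 → 2 → 3 → 4 → 5 → 6 → 0 → 1 → 2 → 3 → 4 → 5 → 6 → 0

Answer: 0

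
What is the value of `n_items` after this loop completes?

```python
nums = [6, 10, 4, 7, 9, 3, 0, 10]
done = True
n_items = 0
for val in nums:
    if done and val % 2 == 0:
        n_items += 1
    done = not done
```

Count even values at even positions
`n_items` takes the values: 0 → 1 → 2 → 3

Answer: 3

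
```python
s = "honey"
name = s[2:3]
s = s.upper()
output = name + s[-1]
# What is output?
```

Trace:
`s = "honey"` → s = 'honey'
`name = s[2:3]` → name = 'n'
`s = s.upper()` → s = 'HONEY'
`output = name + s[-1]` → output = 'nY'
So output = 'nY'

Answer: 'nY'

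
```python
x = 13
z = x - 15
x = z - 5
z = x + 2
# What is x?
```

Trace:
`x = 13` → x = 13
`z = x - 15` → z = -2
`x = z - 5` → x = -7
`z = x + 2` → z = -5
So x = -7

Answer: -7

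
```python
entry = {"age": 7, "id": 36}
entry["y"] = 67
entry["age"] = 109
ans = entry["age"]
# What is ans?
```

Trace:
`entry = {"age": 7, "id": 36}` → entry = {'age': 7, 'id': 36}
`entry["y"] = 67` → entry = {'age': 7, 'id': 36, 'y': 67}
`entry["age"] = 109` → entry = {'age': 109, 'id': 36, 'y': 67}
`ans = entry["age"]` → ans = 109
So ans = 109

Answer: 109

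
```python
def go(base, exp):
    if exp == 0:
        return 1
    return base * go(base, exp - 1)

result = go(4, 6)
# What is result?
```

go(4, 6) = 4 * 4 * 4 * 4 * 4 * 4 = 4096

Answer: 4096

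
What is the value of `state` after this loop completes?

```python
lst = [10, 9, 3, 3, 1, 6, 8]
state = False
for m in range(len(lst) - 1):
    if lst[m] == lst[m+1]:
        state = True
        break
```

Check consecutive duplicates in [10, 9, 3, 3, 1, 6, 8]
`state` takes the values: False → True

Answer: True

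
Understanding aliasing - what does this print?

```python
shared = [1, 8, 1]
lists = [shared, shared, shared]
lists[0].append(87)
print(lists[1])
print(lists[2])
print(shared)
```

Key concept: list of same reference.
Step by step:
`shared = [1, 8, 1]` → shared = [1, 8, 1]
`lists = [shared, shared, shared]` → lists = [[1, 8, 1], [1, 8, 1], [1, 8, 1]]
`lists[0].append(87)` → shared = [1, 8, 1, 87]; lists = [[1, 8, 1, 87], [1, 8, 1, 87], [1, 8, 1, 87]]
`print(lists[1])` → prints [1, 8, 1, 87]
`print(lists[2])` → prints [1, 8, 1, 87]
`print(shared)` → prints [1, 8, 1, 87]

Answer:
[1, 8, 1, 87]
[1, 8, 1, 87]
[1, 8, 1, 87]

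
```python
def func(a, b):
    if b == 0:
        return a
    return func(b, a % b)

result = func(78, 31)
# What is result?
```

func(78, 31) -> func(31, 16) -> func(16, 15) -> func(15, 1) -> func(1, 0) -> 1

Answer: 1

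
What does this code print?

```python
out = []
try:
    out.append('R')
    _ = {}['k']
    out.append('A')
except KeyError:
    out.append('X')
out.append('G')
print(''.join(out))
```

Execution trace: 'R' (try body) → 'X' (except KeyError) → 'G' (after the try/except). Output: RXG

Answer: RXG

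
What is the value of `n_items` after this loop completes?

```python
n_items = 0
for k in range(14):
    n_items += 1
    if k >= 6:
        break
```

Loop breaks when k reaches 6, n_items is 7
`n_items` takes the values: 0 → 1 → 2 → 3 → 4 → 5 → 6 → 7

Answer: 7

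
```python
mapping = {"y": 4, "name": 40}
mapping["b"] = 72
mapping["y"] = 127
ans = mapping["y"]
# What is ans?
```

Trace:
`mapping = {"y": 4, "name": 40}` → mapping = {'y': 4, 'name': 40}
`mapping["b"] = 72` → mapping = {'y': 4, 'name': 40, 'b': 72}
`mapping["y"] = 127` → mapping = {'y': 127, 'name': 40, 'b': 72}
`ans = mapping["y"]` → ans = 127
So ans = 127

Answer: 127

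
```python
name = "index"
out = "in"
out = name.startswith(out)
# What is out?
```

Trace:
`name = "index"` → name = 'index'
`out = "in"` → out = 'in'
`out = name.startswith(out)` → out = True
So out = True

Answer: True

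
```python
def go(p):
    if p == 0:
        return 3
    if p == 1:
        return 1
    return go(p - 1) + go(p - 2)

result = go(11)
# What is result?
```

Build up from base cases: go(0)=3, go(1)=1, go(2)=4, go(3)=5, go(4)=9, go(5)=14, go(6)=23, ..., go(11)=254

Answer: 254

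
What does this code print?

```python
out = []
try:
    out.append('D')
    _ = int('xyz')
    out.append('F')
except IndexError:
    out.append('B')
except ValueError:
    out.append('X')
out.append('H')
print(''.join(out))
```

Execution trace: 'D' (try body) → 'X' (except ValueError) → 'H' (after the try/except). Output: DXH

Answer: DXH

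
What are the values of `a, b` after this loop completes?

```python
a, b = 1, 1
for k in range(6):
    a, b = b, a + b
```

Fibonacci: after 6 iterations
`a, b` takes the values: (1, 1) → (1, 2) → (2, 3) → (3, 5) → (5, 8) → (8, 13) → (13, 21)

Answer: 13, 21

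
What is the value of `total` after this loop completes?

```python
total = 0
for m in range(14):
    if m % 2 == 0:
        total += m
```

Sum of even numbers 0 to 13
`total` takes the values: 0 → 2 → 6 → 12 → 20 → 30 → 42

Answer: 42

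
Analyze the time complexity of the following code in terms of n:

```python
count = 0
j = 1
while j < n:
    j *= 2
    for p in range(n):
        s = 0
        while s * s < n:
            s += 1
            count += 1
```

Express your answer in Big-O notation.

Each loop level contributes: log n × n × √n. Multiplying the contributions gives O(n√n log n).

Answer: O(n√n log n)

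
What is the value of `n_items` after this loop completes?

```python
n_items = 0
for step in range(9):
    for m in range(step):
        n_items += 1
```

Triangle number: 0+1+2+...+8
`n_items` takes the values: 0 → 1 → 2 → 3 → 4 → 5 → 6 → 7 → 8 → 9 → 10 → 11 → 12 → 13 → 14 → 15 → 16 → 17 → 18 → 19 → 20 → 21 → 22 → 23 → 24 → 25 → 26 → 27 → 28 → 29 → 30 → 31 → 32 → 33 → 34 → 35 → 36

Answer: 36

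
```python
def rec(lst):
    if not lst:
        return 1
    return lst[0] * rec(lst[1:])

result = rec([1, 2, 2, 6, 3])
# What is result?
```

Product over [1, 2, 2, 6, 3] = 1 * 2 * 2 * 6 * 3 = 72

Answer: 72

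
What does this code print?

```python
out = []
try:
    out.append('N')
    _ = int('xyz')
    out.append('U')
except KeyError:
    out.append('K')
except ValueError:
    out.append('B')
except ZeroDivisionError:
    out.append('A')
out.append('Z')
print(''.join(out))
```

Execution trace: 'N' (try body) → 'B' (except ValueError) → 'Z' (after the try/except). Output: NBZ

Answer: NBZ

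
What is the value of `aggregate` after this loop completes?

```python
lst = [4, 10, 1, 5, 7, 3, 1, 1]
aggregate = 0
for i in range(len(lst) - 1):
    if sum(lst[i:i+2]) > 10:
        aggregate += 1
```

Count windows with sum > 10
`aggregate` takes the values: 0 → 1 → 2 → 3

Answer: 3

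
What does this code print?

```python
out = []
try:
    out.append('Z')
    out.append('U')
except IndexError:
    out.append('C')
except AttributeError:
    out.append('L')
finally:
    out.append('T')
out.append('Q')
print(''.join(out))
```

Execution trace: 'Z' (try body) → 'U' (try body, no exception) → 'T' (finally) → 'Q' (after the try/except). Output: ZUTQ

Answer: ZUTQ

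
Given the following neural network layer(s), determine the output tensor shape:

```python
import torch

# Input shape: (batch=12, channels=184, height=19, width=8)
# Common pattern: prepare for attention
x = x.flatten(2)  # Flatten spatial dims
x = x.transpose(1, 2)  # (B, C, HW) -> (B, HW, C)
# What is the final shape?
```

Input: (12, 184, 19, 8) -> after flatten(2): (12, 184, 152) -> Output: (12, 152, 184)

Answer: (12, 152, 184)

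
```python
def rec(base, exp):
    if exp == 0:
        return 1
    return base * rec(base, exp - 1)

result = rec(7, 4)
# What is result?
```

rec(7, 4) = 7 * 7 * 7 * 7 = 2401

Answer: 2401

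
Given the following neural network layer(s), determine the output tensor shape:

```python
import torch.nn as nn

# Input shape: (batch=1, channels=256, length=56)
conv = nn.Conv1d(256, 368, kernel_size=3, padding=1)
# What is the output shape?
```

Input: (1, 256, 56) -> Output: (1, 368, 56)

Answer: (1, 368, 56)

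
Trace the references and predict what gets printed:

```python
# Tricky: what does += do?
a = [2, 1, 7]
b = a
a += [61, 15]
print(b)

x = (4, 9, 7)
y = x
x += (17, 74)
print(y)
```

Key concept: += behavior differs for mutable vs immutable.
Step by step:
`a = [2, 1, 7]` → a = [2, 1, 7]
`b = a` → b = [2, 1, 7] (same object as a)
`a += [61, 15]` → a = [2, 1, 7, 61, 15] (same object as b); b = [2, 1, 7, 61, 15] (same object as a)
`print(b)` → prints [2, 1, 7, 61, 15]
`x = (4, 9, 7)` → x = (4, 9, 7)
`y = x` → y = (4, 9, 7)
`x += (17, 74)` → x = (4, 9, 7, 17, 74)
`print(y)` → prints (4, 9, 7)

Answer:
[2, 1, 7, 61, 15]
(4, 9, 7)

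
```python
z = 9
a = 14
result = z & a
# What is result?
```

Trace:
`z = 9` → z = 9
`a = 14` → a = 14
`result = z & a` → result = 8
So result = 8

Answer: 8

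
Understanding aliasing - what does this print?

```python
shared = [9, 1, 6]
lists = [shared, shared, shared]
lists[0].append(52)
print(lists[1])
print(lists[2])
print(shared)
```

Key concept: list of same reference.
Step by step:
`shared = [9, 1, 6]` → shared = [9, 1, 6]
`lists = [shared, shared, shared]` → lists = [[9, 1, 6], [9, 1, 6], [9, 1, 6]]
`lists[0].append(52)` → shared = [9, 1, 6, 52]; lists = [[9, 1, 6, 52], [9, 1, 6, 52], [9, 1, 6, 52]]
`print(lists[1])` → prints [9, 1, 6, 52]
`print(lists[2])` → prints [9, 1, 6, 52]
`print(shared)` → prints [9, 1, 6, 52]

Answer:
[9, 1, 6, 52]
[9, 1, 6, 52]
[9, 1, 6, 52]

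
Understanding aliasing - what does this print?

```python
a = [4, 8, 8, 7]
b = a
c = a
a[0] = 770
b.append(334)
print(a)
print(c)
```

Key concept: multiple aliases.
Step by step:
`a = [4, 8, 8, 7]` → a = [4, 8, 8, 7]
`b = a` → b = [4, 8, 8, 7] (same object as a)
`c = a` → c = [4, 8, 8, 7] (same object as a, b)
`a[0] = 770` → a = [770, 8, 8, 7] (same object as b, c); b = [770, 8, 8, 7] (same object as a, c); c = [770, 8, 8, 7] (same object as a, b)
`b.append(334)` → a = [770, 8, 8, 7, 334] (same object as b, c); b = [770, 8, 8, 7, 334] (same object as a, c); c = [770, 8, 8, 7, 334] (same object as a, b)
`print(a)` → prints [770, 8, 8, 7, 334]
`print(c)` → prints [770, 8, 8, 7, 334]

Answer:
[770, 8, 8, 7, 334]
[770, 8, 8, 7, 334]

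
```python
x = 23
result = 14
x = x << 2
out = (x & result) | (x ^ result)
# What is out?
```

Trace:
`x = 23` → x = 23
`result = 14` → result = 14
`x = x << 2` → x = 92
`out = (x & result) | (x ^ result)` → out = 94
So out = 94

Answer: 94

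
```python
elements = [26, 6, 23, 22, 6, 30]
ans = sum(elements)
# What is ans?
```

Trace:
`elements = [26, 6, 23, 22, 6, 30]` → elements = [26, 6, 23, 22, 6, 30]
`ans = sum(elements)` → ans = 113
So ans = 113

Answer: 113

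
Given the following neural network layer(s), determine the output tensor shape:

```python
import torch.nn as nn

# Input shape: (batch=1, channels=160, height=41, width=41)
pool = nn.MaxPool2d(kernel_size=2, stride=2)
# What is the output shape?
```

Input: (1, 160, 41, 41) -> Output: (1, 160, 20, 20)

Answer: (1, 160, 20, 20)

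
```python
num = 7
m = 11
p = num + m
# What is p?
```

Trace:
`num = 7` → num = 7
`m = 11` → m = 11
`p = num + m` → p = 18
So p = 18

Answer: 18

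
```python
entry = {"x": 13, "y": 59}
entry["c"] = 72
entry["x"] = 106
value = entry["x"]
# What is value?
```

Trace:
`entry = {"x": 13, "y": 59}` → entry = {'x': 13, 'y': 59}
`entry["c"] = 72` → entry = {'x': 13, 'y': 59, 'c': 72}
`entry["x"] = 106` → entry = {'x': 106, 'y': 59, 'c': 72}
`value = entry["x"]` → value = 106
So value = 106

Answer: 106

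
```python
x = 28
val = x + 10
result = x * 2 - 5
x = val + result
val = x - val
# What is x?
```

Trace:
`x = 28` → x = 28
`val = x + 10` → val = 38
`result = x * 2 - 5` → result = 51
`x = val + result` → x = 89
`val = x - val` → val = 51
So x = 89

Answer: 89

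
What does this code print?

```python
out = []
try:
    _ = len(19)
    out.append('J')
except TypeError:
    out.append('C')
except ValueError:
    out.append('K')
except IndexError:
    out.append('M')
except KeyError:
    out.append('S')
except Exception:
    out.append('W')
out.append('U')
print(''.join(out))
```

Execution trace: 'C' (except TypeError) → 'U' (after the try/except). Output: CU

Answer: CU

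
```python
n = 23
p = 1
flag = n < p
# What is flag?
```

Trace:
`n = 23` → n = 23
`p = 1` → p = 1
`flag = n < p` → flag = False
So flag = False

Answer: False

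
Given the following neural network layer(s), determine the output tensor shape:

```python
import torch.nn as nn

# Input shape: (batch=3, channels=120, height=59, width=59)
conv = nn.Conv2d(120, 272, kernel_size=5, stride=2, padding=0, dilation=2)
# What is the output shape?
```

Input: (3, 120, 59, 59) -> Output: (3, 272, 26, 26)

Answer: (3, 272, 26, 26)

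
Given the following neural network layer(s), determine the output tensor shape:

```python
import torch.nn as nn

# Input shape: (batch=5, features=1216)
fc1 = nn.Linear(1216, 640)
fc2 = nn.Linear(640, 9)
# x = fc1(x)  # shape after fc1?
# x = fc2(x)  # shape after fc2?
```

Input: (5, 1216) -> after fc1: (5, 640) -> Output: (5, 9)

Answer: (5, 9)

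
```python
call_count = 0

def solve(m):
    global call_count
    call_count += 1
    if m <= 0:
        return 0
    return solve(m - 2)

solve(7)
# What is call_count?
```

Linear recursion stepping by 2: 5 calls from m=7 down to ≤0.

Answer: 5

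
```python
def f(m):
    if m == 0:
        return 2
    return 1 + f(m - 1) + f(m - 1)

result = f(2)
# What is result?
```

f(m) = 1 + 2·f(m-1), f(0)=2. Closed form: (2+1)·2^2 - 1 = 11.

Answer: 11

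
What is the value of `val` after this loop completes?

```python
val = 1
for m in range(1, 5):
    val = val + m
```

Start at 1, add 1 through 4
`val` takes the values: 1 → 2 → 4 → 7 → 11

Answer: 11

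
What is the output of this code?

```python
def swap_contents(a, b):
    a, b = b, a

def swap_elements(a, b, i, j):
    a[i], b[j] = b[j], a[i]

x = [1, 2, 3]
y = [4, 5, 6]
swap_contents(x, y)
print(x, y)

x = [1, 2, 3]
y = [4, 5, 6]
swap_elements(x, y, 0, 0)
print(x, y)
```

Key concept: parameter rebinding vs mutation.
Step by step:
`x = [1, 2, 3]` → x = [1, 2, 3]
`y = [4, 5, 6]` → y = [4, 5, 6]
`swap_contents(x, y)` → no visible change to tracked variables
`print(x, y)` → prints [1, 2, 3] [4, 5, 6]
`x = [1, 2, 3]` → x = [1, 2, 3]
`y = [4, 5, 6]` → y = [4, 5, 6]
`swap_elements(x, y, 0, 0)` → x = [4, 2, 3]; y = [1, 5, 6]
`print(x, y)` → prints [4, 2, 3] [1, 5, 6]

Answer:
[1, 2, 3] [4, 5, 6]
[4, 2, 3] [1, 5, 6]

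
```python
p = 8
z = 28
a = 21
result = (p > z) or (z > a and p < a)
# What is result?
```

Trace:
`p = 8` → p = 8
`z = 28` → z = 28
`a = 21` → a = 21
`result = (p > z) or (z > a and p < a)` → result = True
So result = True

Answer: True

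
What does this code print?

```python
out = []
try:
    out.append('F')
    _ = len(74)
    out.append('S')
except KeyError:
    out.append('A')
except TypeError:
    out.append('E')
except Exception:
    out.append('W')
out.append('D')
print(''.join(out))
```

Execution trace: 'F' (try body) → 'E' (except TypeError) → 'D' (after the try/except). Output: FED

Answer: FED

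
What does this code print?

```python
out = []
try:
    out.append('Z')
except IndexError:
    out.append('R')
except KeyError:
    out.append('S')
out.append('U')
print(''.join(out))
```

Execution trace: 'Z' (try body, no exception) → 'U' (after the try/except). Output: ZU

Answer: ZU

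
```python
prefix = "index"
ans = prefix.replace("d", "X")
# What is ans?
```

Trace:
`prefix = "index"` → prefix = 'index'
`ans = prefix.replace("d", "X")` → ans = 'inXex'
So ans = 'inXex'

Answer: 'inXex'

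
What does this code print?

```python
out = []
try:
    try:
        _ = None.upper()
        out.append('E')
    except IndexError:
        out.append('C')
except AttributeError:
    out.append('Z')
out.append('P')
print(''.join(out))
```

Execution trace: 'Z' (outer except AttributeError) → 'P' (after the try/except). Output: ZP

Answer: ZP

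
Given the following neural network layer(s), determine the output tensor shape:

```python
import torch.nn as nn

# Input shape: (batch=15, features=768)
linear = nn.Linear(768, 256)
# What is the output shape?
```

Input: (15, 768) -> Output: (15, 256)

Answer: (15, 256)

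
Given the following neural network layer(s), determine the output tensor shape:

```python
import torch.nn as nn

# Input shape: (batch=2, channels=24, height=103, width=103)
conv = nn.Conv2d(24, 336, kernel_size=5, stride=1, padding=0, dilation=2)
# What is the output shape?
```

Input: (2, 24, 103, 103) -> Output: (2, 336, 95, 95)

Answer: (2, 336, 95, 95)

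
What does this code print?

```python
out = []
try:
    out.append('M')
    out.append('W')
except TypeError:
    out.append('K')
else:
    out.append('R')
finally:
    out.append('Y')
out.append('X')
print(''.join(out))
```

Execution trace: 'M' (try body) → 'W' (try body, no exception) → 'R' (else) → 'Y' (finally) → 'X' (after the try/except). Output: MWRYX

Answer: MWRYX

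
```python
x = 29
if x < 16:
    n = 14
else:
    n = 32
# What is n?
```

Trace:
`x = 29` → x = 29
`if x < 16: ...` → x < 16 is False, take else branch → n = 32
So n = 32

Answer: 32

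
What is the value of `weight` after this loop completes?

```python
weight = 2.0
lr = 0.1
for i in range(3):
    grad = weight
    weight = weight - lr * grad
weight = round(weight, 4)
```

Gradient descent: w = 2.0 * (1 - 0.1)^3
`weight` takes the values: 2.0 → 1.8 → 1.62 → 1.458

Answer: 1.458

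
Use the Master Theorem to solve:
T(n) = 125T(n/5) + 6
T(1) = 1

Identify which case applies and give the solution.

a=125, b=5, f(n)=6. log_5(125) = 3. Since c=0 < 3, Case 1 applies: T(n) = Θ(n^log_b(a)) = O(n^3).

Answer: O(n^3) - Case 1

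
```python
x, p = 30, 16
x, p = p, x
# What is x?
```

Trace:
`x, p = 30, 16` → x = 30; p = 16
`x, p = p, x` → x = 16; p = 30
So x = 16

Answer: 16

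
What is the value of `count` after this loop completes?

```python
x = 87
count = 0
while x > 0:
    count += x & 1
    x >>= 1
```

Count set bits in 87 (binary: 0b1010111)
`count` takes the values: 0 → 1 → 2 → 3 → 4 → 5

Answer: 5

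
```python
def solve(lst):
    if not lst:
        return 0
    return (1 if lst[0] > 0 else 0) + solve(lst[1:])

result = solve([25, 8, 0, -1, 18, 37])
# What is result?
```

Count of positive elements in [25, 8, 0, -1, 18, 37] = 4

Answer: 4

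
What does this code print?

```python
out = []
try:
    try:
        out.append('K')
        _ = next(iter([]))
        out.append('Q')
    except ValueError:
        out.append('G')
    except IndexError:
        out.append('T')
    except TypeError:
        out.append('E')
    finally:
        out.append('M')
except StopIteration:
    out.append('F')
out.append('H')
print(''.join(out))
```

Execution trace: 'K' (try body) → 'M' (finally) → 'F' (outer except StopIteration) → 'H' (after the try/except). Output: KMFH

Answer: KMFH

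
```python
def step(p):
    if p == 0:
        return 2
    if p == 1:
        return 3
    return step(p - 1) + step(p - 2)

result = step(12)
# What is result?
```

Build up from base cases: step(0)=2, step(1)=3, step(2)=5, step(3)=8, step(4)=13, step(5)=21, step(6)=34, ..., step(12)=610

Answer: 610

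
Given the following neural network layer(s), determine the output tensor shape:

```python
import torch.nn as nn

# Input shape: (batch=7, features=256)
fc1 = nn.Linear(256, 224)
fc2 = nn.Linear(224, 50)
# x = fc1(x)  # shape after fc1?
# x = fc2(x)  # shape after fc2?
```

Input: (7, 256) -> after fc1: (7, 224) -> Output: (7, 50)

Answer: (7, 50)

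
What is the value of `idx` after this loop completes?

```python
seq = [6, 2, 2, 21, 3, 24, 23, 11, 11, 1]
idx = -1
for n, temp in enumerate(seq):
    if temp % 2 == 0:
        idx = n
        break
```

First even number index in [6, 2, 2, 21, 3, 24, 23, 11, 11, 1]
`idx` takes the values: -1 → 0

Answer: 0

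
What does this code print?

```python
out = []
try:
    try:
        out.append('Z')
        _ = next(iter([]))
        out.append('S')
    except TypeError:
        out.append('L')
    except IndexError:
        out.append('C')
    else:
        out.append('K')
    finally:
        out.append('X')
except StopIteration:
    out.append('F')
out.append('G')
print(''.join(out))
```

Execution trace: 'Z' (inner try body) → 'X' (inner finally) → 'F' (outer except StopIteration) → 'G' (after the try/except). Output: ZXFG

Answer: ZXFG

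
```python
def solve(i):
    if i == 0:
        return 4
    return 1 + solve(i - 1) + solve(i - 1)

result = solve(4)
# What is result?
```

solve(i) = 1 + 2·solve(i-1), solve(0)=4. Closed form: (4+1)·2^4 - 1 = 79.

Answer: 79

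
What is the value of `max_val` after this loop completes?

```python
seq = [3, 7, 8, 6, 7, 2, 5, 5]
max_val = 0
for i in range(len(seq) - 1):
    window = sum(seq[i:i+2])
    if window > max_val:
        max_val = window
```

Max sum of 2-element window in [3, 7, 8, 6, 7, 2, 5, 5]
`max_val` takes the values: 0 → 10 → 15

Answer: 15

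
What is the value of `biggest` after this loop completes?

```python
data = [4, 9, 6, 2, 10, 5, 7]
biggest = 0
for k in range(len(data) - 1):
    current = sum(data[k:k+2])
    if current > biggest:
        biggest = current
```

Max sum of 2-element window in [4, 9, 6, 2, 10, 5, 7]
`biggest` takes the values: 0 → 13 → 15

Answer: 15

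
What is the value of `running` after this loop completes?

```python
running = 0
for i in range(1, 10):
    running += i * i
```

Sum of squares 1² to 9² = 285
`running` takes the values: 0 → 1 → 5 → 14 → 30 → 55 → 91 → 140 → 204 → 285

Answer: 285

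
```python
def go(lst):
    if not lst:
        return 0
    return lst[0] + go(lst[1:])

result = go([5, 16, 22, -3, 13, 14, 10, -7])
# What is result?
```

5 + 16 + 22 + (-3) + 13 + 14 + 10 + (-7) + 0 = 70

Answer: 70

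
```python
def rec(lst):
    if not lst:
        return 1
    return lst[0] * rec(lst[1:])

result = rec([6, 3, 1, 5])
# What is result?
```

Product over [6, 3, 1, 5] = 6 * 3 * 1 * 5 = 90

Answer: 90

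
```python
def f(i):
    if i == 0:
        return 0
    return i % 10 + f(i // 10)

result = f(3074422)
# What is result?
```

Sum of digits of 3074422: 2 + 2 + 4 + 4 + 7 + 0 + 3 = 22

Answer: 22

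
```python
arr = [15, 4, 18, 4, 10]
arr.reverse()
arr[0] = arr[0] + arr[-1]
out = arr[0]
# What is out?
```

Trace:
`arr = [15, 4, 18, 4, 10]` → arr = [15, 4, 18, 4, 10]
`arr.reverse()` → arr = [10, 4, 18, 4, 15]
`arr[0] = arr[0] + arr[-1]` → arr = [25, 4, 18, 4, 15]
`out = arr[0]` → out = 25
So out = 25

Answer: 25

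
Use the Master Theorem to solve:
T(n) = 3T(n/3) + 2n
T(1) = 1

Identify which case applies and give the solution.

a=3, b=3, f(n)=2n. log_3(3) = 1. Since c=1 = 1, Case 2 applies: T(n) = Θ(n^log_b(a) · log n) = O(n log n).

Answer: O(n log n) - Case 2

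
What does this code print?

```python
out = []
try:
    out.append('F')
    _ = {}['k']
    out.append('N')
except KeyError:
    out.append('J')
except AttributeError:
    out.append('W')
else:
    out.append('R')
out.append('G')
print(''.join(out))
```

Execution trace: 'F' (try body) → 'J' (except KeyError) → 'G' (after the try/except). Output: FJG

Answer: FJG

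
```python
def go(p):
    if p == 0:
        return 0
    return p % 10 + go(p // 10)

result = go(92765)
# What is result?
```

Sum of digits of 92765: 5 + 6 + 7 + 2 + 9 = 29

Answer: 29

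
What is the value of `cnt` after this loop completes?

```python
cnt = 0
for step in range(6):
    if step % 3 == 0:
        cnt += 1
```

Count numbers divisible by 3 in range(6)
`cnt` takes the values: 0 → 1 → 2

Answer: 2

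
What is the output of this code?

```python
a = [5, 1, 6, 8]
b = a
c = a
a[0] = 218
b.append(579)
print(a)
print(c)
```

Key concept: multiple aliases.
Step by step:
`a = [5, 1, 6, 8]` → a = [5, 1, 6, 8]
`b = a` → b = [5, 1, 6, 8] (same object as a)
`c = a` → c = [5, 1, 6, 8] (same object as a, b)
`a[0] = 218` → a = [218, 1, 6, 8] (same object as b, c); b = [218, 1, 6, 8] (same object as a, c); c = [218, 1, 6, 8] (same object as a, b)
`b.append(579)` → a = [218, 1, 6, 8, 579] (same object as b, c); b = [218, 1, 6, 8, 579] (same object as a, c); c = [218, 1, 6, 8, 579] (same object as a, b)
`print(a)` → prints [218, 1, 6, 8, 579]
`print(c)` → prints [218, 1, 6, 8, 579]

Answer:
[218, 1, 6, 8, 579]
[218, 1, 6, 8, 579]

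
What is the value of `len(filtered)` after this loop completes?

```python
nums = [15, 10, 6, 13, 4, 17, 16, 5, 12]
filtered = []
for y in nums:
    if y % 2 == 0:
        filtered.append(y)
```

Count even numbers in [15, 10, 6, 13, 4, 17, 16, 5, 12]
`filtered` takes the values: [] → [10] → [10, 6] → [10, 6, 4] → [10, 6, 4, 16] → [10, 6, 4, 16, 12]
So `len(filtered)` = 5

Answer: 5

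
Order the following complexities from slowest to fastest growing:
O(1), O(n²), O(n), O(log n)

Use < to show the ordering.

Ordered by growth rate: O(1) < O(log n) < O(n) < O(n²)

Answer: O(1) < O(log n) < O(n) < O(n²)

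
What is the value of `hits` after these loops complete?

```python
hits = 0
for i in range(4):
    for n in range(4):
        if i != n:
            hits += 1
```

4² - 4 (exclude diagonal)
`hits` takes the values: 0 → 1 → 2 → 3 → 4 → 5 → 6 → 7 → 8 → 9 → 10 → 11 → 12

Answer: 12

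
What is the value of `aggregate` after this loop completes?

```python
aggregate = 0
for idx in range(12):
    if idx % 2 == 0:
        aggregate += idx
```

Sum of even numbers 0 to 11
`aggregate` takes the values: 0 → 2 → 6 → 12 → 20 → 30

Answer: 30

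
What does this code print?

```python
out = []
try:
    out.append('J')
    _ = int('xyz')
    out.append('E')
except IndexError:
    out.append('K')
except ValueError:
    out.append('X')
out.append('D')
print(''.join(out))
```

Execution trace: 'J' (try body) → 'X' (except ValueError) → 'D' (after the try/except). Output: JXD

Answer: JXD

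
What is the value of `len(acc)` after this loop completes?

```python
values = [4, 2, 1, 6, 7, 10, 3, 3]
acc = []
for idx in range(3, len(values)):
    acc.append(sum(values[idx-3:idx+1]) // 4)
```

Number of 4-element averages
`acc` takes the values: [] → [3] → [3, 4] → [3, 4, 6] → [3, 4, 6, 6] → [3, 4, 6, 6, 5]
So `len(acc)` = 5

Answer: 5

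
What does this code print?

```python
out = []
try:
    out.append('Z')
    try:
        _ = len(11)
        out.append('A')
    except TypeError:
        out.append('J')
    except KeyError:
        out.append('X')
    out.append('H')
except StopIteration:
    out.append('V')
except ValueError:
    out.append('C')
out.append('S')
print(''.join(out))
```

Execution trace: 'Z' (try body) → 'J' (inner except TypeError) → 'H' (try body, no exception) → 'S' (after the try/except). Output: ZJHS

Answer: ZJHS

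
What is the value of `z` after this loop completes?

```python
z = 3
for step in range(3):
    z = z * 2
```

Multiply by 2, 3 times: 3 * 2^3 = 24
`z` takes the values: 3 → 6 → 12 → 24

Answer: 24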